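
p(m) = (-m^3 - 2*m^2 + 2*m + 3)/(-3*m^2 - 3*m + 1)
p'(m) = (6*m + 3)*(-m^3 - 2*m^2 + 2*m + 3)/(-3*m^2 - 3*m + 1)^2 + (-3*m^2 - 4*m + 2)/(-3*m^2 - 3*m + 1)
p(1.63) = 0.29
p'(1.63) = 0.75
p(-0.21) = 1.67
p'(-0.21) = 3.75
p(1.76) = 0.38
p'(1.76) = 0.68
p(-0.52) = 0.89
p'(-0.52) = 1.81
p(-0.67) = 0.64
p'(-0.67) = 1.61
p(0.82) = -0.79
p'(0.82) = 2.75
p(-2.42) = -0.07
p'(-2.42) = 0.55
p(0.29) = -27.70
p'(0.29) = 1068.67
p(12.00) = 4.26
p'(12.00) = 0.34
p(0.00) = 3.00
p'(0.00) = 11.00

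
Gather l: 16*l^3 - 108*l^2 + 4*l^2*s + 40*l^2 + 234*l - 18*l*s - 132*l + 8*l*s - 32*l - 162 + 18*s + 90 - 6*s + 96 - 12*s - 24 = 16*l^3 + l^2*(4*s - 68) + l*(70 - 10*s)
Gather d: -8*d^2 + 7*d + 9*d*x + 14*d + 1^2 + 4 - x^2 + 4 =-8*d^2 + d*(9*x + 21) - x^2 + 9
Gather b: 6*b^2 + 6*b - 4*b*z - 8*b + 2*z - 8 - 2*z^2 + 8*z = 6*b^2 + b*(-4*z - 2) - 2*z^2 + 10*z - 8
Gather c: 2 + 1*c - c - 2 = 0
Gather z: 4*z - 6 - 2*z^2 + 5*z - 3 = -2*z^2 + 9*z - 9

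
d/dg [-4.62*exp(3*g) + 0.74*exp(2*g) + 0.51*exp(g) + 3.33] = (-13.86*exp(2*g) + 1.48*exp(g) + 0.51)*exp(g)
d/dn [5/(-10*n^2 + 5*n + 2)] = 25*(4*n - 1)/(-10*n^2 + 5*n + 2)^2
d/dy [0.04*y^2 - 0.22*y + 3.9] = 0.08*y - 0.22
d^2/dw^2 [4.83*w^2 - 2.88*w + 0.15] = 9.66000000000000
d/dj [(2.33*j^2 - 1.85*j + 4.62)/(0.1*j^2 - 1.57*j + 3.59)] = (-3.4731*j^2 + 15.8054*j + 0.6119)/(0.01*j^4 - 0.314*j^3 + 3.1829*j^2 - 11.2726*j + 12.8881)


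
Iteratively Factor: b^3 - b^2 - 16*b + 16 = (b - 4)*(b^2 + 3*b - 4) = (b - 4)*(b - 1)*(b + 4)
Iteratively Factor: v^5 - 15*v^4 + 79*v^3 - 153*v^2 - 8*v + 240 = (v - 4)*(v^4 - 11*v^3 + 35*v^2 - 13*v - 60) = (v - 5)*(v - 4)*(v^3 - 6*v^2 + 5*v + 12) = (v - 5)*(v - 4)*(v - 3)*(v^2 - 3*v - 4) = (v - 5)*(v - 4)^2*(v - 3)*(v + 1)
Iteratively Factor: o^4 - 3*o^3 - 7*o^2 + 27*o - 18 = (o - 1)*(o^3 - 2*o^2 - 9*o + 18) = (o - 2)*(o - 1)*(o^2 - 9) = (o - 3)*(o - 2)*(o - 1)*(o + 3)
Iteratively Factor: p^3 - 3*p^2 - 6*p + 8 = (p + 2)*(p^2 - 5*p + 4) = (p - 1)*(p + 2)*(p - 4)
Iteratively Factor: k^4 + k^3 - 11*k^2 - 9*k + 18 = (k - 3)*(k^3 + 4*k^2 + k - 6) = (k - 3)*(k + 3)*(k^2 + k - 2) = (k - 3)*(k - 1)*(k + 3)*(k + 2)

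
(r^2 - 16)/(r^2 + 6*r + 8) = (r - 4)/(r + 2)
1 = 1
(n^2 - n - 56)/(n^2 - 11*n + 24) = (n + 7)/(n - 3)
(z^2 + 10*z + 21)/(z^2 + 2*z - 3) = (z + 7)/(z - 1)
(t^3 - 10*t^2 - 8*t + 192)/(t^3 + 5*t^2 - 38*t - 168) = (t - 8)/(t + 7)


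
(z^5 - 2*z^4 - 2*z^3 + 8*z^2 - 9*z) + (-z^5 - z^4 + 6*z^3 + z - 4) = -3*z^4 + 4*z^3 + 8*z^2 - 8*z - 4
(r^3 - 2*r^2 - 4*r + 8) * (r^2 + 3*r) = r^5 + r^4 - 10*r^3 - 4*r^2 + 24*r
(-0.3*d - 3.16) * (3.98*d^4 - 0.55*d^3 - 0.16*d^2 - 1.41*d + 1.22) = -1.194*d^5 - 12.4118*d^4 + 1.786*d^3 + 0.9286*d^2 + 4.0896*d - 3.8552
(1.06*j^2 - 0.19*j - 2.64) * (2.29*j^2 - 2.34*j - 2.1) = 2.4274*j^4 - 2.9155*j^3 - 7.827*j^2 + 6.5766*j + 5.544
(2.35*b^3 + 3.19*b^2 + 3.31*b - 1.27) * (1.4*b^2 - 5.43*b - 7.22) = 3.29*b^5 - 8.2945*b^4 - 29.6547*b^3 - 42.7831*b^2 - 17.0021*b + 9.1694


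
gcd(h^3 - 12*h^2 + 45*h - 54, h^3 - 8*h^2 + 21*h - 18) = h^2 - 6*h + 9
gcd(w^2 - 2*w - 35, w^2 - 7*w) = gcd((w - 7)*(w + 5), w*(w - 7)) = w - 7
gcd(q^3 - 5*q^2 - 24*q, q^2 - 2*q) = q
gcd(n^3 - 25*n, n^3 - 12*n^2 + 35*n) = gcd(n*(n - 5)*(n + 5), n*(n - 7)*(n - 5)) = n^2 - 5*n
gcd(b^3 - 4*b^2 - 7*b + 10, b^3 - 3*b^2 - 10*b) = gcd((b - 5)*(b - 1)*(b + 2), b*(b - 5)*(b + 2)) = b^2 - 3*b - 10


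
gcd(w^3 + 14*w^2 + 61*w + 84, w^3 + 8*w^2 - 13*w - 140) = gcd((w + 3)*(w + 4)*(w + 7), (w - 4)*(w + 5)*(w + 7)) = w + 7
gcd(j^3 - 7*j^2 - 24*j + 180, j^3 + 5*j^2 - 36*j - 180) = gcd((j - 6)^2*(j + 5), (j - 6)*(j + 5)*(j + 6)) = j^2 - j - 30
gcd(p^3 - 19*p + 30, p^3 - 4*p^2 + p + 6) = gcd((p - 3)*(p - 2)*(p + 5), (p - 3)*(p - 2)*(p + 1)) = p^2 - 5*p + 6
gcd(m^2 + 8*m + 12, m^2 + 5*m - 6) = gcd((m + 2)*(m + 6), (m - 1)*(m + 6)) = m + 6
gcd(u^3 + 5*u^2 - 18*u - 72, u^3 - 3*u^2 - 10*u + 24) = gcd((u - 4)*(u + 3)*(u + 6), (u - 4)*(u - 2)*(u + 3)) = u^2 - u - 12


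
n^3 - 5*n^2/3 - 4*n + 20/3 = (n - 2)*(n - 5/3)*(n + 2)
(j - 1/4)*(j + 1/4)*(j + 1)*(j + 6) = j^4 + 7*j^3 + 95*j^2/16 - 7*j/16 - 3/8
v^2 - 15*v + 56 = (v - 8)*(v - 7)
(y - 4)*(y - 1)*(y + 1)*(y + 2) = y^4 - 2*y^3 - 9*y^2 + 2*y + 8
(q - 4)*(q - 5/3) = q^2 - 17*q/3 + 20/3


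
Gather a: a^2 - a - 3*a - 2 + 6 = a^2 - 4*a + 4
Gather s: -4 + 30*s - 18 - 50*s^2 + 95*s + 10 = -50*s^2 + 125*s - 12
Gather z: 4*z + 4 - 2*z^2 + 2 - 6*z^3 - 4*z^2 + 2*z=-6*z^3 - 6*z^2 + 6*z + 6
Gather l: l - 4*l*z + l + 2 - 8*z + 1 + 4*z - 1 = l*(2 - 4*z) - 4*z + 2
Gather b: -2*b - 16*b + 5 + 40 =45 - 18*b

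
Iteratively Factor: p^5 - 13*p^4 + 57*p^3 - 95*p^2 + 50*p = (p)*(p^4 - 13*p^3 + 57*p^2 - 95*p + 50) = p*(p - 5)*(p^3 - 8*p^2 + 17*p - 10) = p*(p - 5)*(p - 2)*(p^2 - 6*p + 5) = p*(p - 5)*(p - 2)*(p - 1)*(p - 5)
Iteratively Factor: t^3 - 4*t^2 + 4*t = (t - 2)*(t^2 - 2*t) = t*(t - 2)*(t - 2)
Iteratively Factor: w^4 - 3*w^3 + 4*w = (w + 1)*(w^3 - 4*w^2 + 4*w) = w*(w + 1)*(w^2 - 4*w + 4) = w*(w - 2)*(w + 1)*(w - 2)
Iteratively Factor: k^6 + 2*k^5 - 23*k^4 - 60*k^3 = (k - 5)*(k^5 + 7*k^4 + 12*k^3) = k*(k - 5)*(k^4 + 7*k^3 + 12*k^2) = k*(k - 5)*(k + 4)*(k^3 + 3*k^2) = k^2*(k - 5)*(k + 4)*(k^2 + 3*k) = k^2*(k - 5)*(k + 3)*(k + 4)*(k)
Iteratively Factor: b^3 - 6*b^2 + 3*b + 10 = (b - 2)*(b^2 - 4*b - 5) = (b - 2)*(b + 1)*(b - 5)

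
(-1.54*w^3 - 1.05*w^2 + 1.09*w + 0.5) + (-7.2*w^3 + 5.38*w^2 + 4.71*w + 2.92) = -8.74*w^3 + 4.33*w^2 + 5.8*w + 3.42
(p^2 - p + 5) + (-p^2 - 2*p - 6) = -3*p - 1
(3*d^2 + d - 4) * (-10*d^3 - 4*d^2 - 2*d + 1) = -30*d^5 - 22*d^4 + 30*d^3 + 17*d^2 + 9*d - 4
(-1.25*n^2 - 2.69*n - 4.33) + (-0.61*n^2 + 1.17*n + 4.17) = -1.86*n^2 - 1.52*n - 0.16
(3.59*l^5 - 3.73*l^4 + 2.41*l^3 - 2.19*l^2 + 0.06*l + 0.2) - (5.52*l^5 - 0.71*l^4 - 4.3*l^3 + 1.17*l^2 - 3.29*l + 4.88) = -1.93*l^5 - 3.02*l^4 + 6.71*l^3 - 3.36*l^2 + 3.35*l - 4.68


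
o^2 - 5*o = o*(o - 5)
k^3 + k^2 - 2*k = k*(k - 1)*(k + 2)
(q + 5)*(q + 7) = q^2 + 12*q + 35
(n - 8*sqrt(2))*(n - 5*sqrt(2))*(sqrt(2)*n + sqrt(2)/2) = sqrt(2)*n^3 - 26*n^2 + sqrt(2)*n^2/2 - 13*n + 80*sqrt(2)*n + 40*sqrt(2)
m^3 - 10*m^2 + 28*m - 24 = (m - 6)*(m - 2)^2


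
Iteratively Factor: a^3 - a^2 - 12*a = (a)*(a^2 - a - 12) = a*(a - 4)*(a + 3)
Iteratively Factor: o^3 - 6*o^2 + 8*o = (o)*(o^2 - 6*o + 8) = o*(o - 4)*(o - 2)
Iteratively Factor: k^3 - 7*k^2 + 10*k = (k - 5)*(k^2 - 2*k) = (k - 5)*(k - 2)*(k)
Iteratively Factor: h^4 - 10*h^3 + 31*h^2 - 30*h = (h)*(h^3 - 10*h^2 + 31*h - 30) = h*(h - 3)*(h^2 - 7*h + 10) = h*(h - 3)*(h - 2)*(h - 5)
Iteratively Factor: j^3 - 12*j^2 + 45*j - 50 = (j - 5)*(j^2 - 7*j + 10) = (j - 5)^2*(j - 2)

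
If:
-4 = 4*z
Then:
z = -1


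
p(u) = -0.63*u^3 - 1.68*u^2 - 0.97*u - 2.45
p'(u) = -1.89*u^2 - 3.36*u - 0.97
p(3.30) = -46.59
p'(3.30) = -32.64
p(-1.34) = -2.65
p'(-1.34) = 0.14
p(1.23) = -7.36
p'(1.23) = -7.96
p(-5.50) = 56.88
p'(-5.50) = -39.66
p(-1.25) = -2.63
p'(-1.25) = 0.28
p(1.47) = -9.51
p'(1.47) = -9.99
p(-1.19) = -2.61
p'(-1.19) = 0.35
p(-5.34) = 50.76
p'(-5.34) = -36.92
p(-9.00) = 329.47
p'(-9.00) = -123.82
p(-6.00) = 78.97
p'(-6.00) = -48.85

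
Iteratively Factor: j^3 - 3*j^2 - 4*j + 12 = (j - 2)*(j^2 - j - 6) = (j - 3)*(j - 2)*(j + 2)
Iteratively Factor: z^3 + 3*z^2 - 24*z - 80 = (z + 4)*(z^2 - z - 20) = (z + 4)^2*(z - 5)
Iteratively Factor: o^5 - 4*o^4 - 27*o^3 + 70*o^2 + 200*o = (o - 5)*(o^4 + o^3 - 22*o^2 - 40*o) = (o - 5)*(o + 2)*(o^3 - o^2 - 20*o) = (o - 5)^2*(o + 2)*(o^2 + 4*o) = (o - 5)^2*(o + 2)*(o + 4)*(o)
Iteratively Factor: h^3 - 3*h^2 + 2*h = (h - 2)*(h^2 - h) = h*(h - 2)*(h - 1)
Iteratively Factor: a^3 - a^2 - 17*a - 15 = (a + 3)*(a^2 - 4*a - 5) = (a + 1)*(a + 3)*(a - 5)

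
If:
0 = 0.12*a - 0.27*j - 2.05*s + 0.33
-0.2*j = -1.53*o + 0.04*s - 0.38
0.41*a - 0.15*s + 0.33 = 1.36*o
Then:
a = -3.51746860624145*s - 1.36105930622902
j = 0.617306975009325 - 9.15591197314435*s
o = -1.17070744746985*s - 0.167672290848454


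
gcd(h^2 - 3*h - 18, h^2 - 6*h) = h - 6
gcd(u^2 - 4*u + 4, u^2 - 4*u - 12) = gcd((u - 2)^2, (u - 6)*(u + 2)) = 1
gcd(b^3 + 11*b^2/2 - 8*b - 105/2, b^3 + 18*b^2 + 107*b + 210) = b + 5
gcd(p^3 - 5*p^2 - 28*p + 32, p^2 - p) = p - 1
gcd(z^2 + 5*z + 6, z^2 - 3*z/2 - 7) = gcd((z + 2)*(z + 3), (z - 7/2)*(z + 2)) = z + 2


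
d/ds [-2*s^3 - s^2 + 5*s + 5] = -6*s^2 - 2*s + 5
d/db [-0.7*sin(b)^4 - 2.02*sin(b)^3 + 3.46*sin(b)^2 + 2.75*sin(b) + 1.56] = (-2.8*sin(b)^3 - 6.06*sin(b)^2 + 6.92*sin(b) + 2.75)*cos(b)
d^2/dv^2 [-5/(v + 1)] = -10/(v + 1)^3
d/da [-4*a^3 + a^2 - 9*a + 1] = -12*a^2 + 2*a - 9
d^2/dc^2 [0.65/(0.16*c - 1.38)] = 0.03328/(0.16*c - 1.38)^3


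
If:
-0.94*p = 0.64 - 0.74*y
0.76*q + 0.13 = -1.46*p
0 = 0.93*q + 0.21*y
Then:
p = 0.01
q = -0.20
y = 0.88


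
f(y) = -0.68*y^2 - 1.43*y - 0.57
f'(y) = -1.36*y - 1.43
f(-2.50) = -1.24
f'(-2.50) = 1.97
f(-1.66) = -0.07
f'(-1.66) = 0.83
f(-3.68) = -4.52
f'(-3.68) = 3.57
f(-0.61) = 0.05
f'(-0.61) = -0.60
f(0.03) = -0.61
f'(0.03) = -1.47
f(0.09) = -0.70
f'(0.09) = -1.55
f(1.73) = -5.08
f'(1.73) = -3.78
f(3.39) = -13.23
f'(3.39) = -6.04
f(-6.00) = -16.47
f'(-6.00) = 6.73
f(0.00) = -0.57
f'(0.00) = -1.43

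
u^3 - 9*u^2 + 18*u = u*(u - 6)*(u - 3)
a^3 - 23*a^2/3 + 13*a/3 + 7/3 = (a - 7)*(a - 1)*(a + 1/3)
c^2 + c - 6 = (c - 2)*(c + 3)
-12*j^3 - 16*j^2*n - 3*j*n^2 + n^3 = (-6*j + n)*(j + n)*(2*j + n)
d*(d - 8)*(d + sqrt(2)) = d^3 - 8*d^2 + sqrt(2)*d^2 - 8*sqrt(2)*d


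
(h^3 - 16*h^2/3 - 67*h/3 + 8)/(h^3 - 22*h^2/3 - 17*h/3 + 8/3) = (h + 3)/(h + 1)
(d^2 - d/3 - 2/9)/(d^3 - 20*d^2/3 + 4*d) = (d + 1/3)/(d*(d - 6))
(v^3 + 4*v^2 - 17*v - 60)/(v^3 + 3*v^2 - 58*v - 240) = (v^2 - v - 12)/(v^2 - 2*v - 48)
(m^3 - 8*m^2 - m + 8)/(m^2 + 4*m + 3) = (m^2 - 9*m + 8)/(m + 3)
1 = 1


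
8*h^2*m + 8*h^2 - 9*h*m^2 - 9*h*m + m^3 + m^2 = (-8*h + m)*(-h + m)*(m + 1)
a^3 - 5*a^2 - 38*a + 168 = (a - 7)*(a - 4)*(a + 6)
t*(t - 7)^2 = t^3 - 14*t^2 + 49*t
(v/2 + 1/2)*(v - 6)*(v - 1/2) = v^3/2 - 11*v^2/4 - 7*v/4 + 3/2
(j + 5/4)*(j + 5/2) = j^2 + 15*j/4 + 25/8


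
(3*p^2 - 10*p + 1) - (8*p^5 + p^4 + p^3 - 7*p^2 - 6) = -8*p^5 - p^4 - p^3 + 10*p^2 - 10*p + 7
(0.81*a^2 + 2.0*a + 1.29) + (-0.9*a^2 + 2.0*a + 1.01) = -0.09*a^2 + 4.0*a + 2.3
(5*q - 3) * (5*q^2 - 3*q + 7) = 25*q^3 - 30*q^2 + 44*q - 21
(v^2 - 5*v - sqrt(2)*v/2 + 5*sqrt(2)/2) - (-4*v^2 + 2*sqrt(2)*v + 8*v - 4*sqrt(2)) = 5*v^2 - 13*v - 5*sqrt(2)*v/2 + 13*sqrt(2)/2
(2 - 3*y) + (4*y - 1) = y + 1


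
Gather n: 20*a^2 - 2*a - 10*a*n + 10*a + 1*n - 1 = 20*a^2 + 8*a + n*(1 - 10*a) - 1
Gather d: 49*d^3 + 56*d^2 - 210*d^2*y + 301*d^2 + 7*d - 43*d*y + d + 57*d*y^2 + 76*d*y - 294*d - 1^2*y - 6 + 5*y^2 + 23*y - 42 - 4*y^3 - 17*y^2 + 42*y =49*d^3 + d^2*(357 - 210*y) + d*(57*y^2 + 33*y - 286) - 4*y^3 - 12*y^2 + 64*y - 48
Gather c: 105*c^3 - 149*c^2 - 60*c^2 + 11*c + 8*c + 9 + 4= 105*c^3 - 209*c^2 + 19*c + 13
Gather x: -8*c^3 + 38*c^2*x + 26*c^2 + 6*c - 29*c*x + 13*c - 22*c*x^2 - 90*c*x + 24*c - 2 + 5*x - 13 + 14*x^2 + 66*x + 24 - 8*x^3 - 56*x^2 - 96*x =-8*c^3 + 26*c^2 + 43*c - 8*x^3 + x^2*(-22*c - 42) + x*(38*c^2 - 119*c - 25) + 9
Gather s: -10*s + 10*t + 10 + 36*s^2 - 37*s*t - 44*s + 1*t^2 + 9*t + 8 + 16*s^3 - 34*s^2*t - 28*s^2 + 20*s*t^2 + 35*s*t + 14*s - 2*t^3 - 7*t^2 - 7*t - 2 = 16*s^3 + s^2*(8 - 34*t) + s*(20*t^2 - 2*t - 40) - 2*t^3 - 6*t^2 + 12*t + 16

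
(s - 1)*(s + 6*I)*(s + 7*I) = s^3 - s^2 + 13*I*s^2 - 42*s - 13*I*s + 42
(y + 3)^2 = y^2 + 6*y + 9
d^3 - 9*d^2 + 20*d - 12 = (d - 6)*(d - 2)*(d - 1)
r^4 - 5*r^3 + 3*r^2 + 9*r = r*(r - 3)^2*(r + 1)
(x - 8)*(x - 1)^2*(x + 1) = x^4 - 9*x^3 + 7*x^2 + 9*x - 8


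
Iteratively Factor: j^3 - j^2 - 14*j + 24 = (j - 2)*(j^2 + j - 12) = (j - 3)*(j - 2)*(j + 4)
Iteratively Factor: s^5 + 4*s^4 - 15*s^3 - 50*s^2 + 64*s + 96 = (s + 4)*(s^4 - 15*s^2 + 10*s + 24) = (s - 3)*(s + 4)*(s^3 + 3*s^2 - 6*s - 8) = (s - 3)*(s - 2)*(s + 4)*(s^2 + 5*s + 4) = (s - 3)*(s - 2)*(s + 4)^2*(s + 1)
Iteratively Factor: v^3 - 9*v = (v - 3)*(v^2 + 3*v) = (v - 3)*(v + 3)*(v)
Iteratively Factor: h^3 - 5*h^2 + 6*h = (h)*(h^2 - 5*h + 6) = h*(h - 3)*(h - 2)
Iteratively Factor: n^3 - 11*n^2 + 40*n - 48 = (n - 4)*(n^2 - 7*n + 12) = (n - 4)*(n - 3)*(n - 4)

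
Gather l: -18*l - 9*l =-27*l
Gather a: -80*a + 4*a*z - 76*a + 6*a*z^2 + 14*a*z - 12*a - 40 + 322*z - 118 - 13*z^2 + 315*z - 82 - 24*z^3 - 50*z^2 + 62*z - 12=a*(6*z^2 + 18*z - 168) - 24*z^3 - 63*z^2 + 699*z - 252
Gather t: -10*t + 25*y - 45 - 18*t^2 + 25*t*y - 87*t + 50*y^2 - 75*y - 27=-18*t^2 + t*(25*y - 97) + 50*y^2 - 50*y - 72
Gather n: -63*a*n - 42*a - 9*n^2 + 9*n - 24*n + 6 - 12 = -42*a - 9*n^2 + n*(-63*a - 15) - 6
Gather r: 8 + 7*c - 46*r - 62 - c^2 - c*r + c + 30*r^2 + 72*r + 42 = -c^2 + 8*c + 30*r^2 + r*(26 - c) - 12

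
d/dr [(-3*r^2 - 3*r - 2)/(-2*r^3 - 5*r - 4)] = (3*(2*r + 1)*(2*r^3 + 5*r + 4) - (6*r^2 + 5)*(3*r^2 + 3*r + 2))/(2*r^3 + 5*r + 4)^2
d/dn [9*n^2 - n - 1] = 18*n - 1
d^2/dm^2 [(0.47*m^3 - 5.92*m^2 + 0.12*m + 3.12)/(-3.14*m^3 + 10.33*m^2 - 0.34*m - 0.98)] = (1.4210854715202e-14*m^7 + 86.2476360000001*m^6 - 4.08827999999903*m^5 - 366.355104*m^4 + 1370.782644*m^3 - 1654.501368*m^2 + 113.356392*m - 52.440256)/(30.959144*m^9 - 305.549004*m^8 + 1015.25463*m^7 - 1139.485561*m^6 - 80.792826*m^5 + 316.41921*m^4 - 11.565464*m^3 - 29.422932*m^2 + 0.979608*m + 0.941192)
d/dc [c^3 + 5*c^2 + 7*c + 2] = 3*c^2 + 10*c + 7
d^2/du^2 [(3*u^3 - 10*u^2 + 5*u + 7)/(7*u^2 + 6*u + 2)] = 2*(731*u^3 + 1557*u^2 + 708*u + 54)/(343*u^6 + 882*u^5 + 1050*u^4 + 720*u^3 + 300*u^2 + 72*u + 8)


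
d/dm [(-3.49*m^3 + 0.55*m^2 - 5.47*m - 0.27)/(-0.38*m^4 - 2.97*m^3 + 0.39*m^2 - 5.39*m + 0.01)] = (-1.3262*m^6 + 0.417999999999999*m^5 - 5.9634*m^4 + 4.72000000000001*m^3 - 3.3416*m^2 + 0.221599999999999*m - 1.51)/(0.1444*m^8 + 2.2572*m^7 + 8.5245*m^6 + 1.7798*m^5 + 32.1611*m^4 - 4.2636*m^3 + 29.0599*m^2 - 0.1078*m + 0.0001)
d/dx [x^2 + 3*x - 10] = 2*x + 3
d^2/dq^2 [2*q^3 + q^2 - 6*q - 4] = 12*q + 2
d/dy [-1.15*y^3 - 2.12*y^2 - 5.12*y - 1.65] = -3.45*y^2 - 4.24*y - 5.12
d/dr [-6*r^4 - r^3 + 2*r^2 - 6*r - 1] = -24*r^3 - 3*r^2 + 4*r - 6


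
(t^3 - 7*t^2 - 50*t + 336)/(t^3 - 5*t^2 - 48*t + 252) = (t - 8)/(t - 6)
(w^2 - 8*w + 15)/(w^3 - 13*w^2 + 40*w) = (w - 3)/(w*(w - 8))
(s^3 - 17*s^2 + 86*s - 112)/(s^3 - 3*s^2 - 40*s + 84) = (s - 8)/(s + 6)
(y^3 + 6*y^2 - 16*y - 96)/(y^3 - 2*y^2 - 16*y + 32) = (y + 6)/(y - 2)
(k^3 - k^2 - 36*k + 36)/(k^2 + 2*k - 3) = (k^2 - 36)/(k + 3)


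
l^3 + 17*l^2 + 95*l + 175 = (l + 5)^2*(l + 7)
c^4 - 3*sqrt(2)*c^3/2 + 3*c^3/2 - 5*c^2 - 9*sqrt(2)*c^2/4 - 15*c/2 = c*(c + 3/2)*(c - 5*sqrt(2)/2)*(c + sqrt(2))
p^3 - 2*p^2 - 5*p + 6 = (p - 3)*(p - 1)*(p + 2)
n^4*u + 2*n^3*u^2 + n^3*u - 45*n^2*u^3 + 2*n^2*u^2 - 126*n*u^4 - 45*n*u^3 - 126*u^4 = (n - 7*u)*(n + 3*u)*(n + 6*u)*(n*u + u)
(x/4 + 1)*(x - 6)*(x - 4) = x^3/4 - 3*x^2/2 - 4*x + 24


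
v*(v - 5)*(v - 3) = v^3 - 8*v^2 + 15*v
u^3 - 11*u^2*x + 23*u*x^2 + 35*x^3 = (u - 7*x)*(u - 5*x)*(u + x)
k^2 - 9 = (k - 3)*(k + 3)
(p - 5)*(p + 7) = p^2 + 2*p - 35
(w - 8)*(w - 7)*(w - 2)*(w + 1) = w^4 - 16*w^3 + 69*w^2 - 26*w - 112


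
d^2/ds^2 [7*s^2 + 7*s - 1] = 14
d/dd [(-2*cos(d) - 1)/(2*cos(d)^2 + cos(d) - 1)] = (4*sin(d)^2 - 4*cos(d) - 7)*sin(d)/(cos(d) + cos(2*d))^2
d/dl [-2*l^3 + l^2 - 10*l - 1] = -6*l^2 + 2*l - 10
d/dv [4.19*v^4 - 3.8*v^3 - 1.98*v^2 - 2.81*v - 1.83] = 16.76*v^3 - 11.4*v^2 - 3.96*v - 2.81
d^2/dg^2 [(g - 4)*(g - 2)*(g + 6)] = 6*g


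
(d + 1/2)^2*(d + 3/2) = d^3 + 5*d^2/2 + 7*d/4 + 3/8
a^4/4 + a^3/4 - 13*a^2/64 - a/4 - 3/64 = (a/4 + 1/4)*(a - 1)*(a + 1/4)*(a + 3/4)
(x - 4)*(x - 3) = x^2 - 7*x + 12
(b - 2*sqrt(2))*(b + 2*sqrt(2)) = b^2 - 8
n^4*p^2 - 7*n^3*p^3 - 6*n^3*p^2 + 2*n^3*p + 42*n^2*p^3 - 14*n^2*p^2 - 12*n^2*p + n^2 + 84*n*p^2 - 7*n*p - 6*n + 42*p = (n - 6)*(n - 7*p)*(n*p + 1)^2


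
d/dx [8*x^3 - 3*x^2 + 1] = 6*x*(4*x - 1)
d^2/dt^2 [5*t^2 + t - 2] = 10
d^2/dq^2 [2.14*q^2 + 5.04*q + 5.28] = 4.28000000000000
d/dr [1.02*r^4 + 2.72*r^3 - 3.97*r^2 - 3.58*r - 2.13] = 4.08*r^3 + 8.16*r^2 - 7.94*r - 3.58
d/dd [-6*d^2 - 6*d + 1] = -12*d - 6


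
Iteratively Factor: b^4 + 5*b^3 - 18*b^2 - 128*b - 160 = (b + 4)*(b^3 + b^2 - 22*b - 40) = (b + 2)*(b + 4)*(b^2 - b - 20) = (b - 5)*(b + 2)*(b + 4)*(b + 4)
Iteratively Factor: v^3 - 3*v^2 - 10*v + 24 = (v + 3)*(v^2 - 6*v + 8) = (v - 2)*(v + 3)*(v - 4)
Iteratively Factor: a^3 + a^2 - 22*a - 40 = (a + 4)*(a^2 - 3*a - 10) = (a + 2)*(a + 4)*(a - 5)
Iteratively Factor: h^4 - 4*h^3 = (h)*(h^3 - 4*h^2) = h^2*(h^2 - 4*h) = h^2*(h - 4)*(h)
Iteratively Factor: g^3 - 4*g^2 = (g)*(g^2 - 4*g) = g*(g - 4)*(g)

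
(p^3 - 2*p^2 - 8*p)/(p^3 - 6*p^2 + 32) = p/(p - 4)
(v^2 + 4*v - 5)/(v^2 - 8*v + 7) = (v + 5)/(v - 7)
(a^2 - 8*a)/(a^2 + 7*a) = (a - 8)/(a + 7)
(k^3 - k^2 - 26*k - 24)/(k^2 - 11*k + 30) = (k^2 + 5*k + 4)/(k - 5)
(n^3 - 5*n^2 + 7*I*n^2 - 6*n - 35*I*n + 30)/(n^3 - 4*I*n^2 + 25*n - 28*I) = (n^3 + n^2*(-5 + 7*I) - n*(6 + 35*I) + 30)/(n^3 - 4*I*n^2 + 25*n - 28*I)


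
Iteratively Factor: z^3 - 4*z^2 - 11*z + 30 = (z - 2)*(z^2 - 2*z - 15) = (z - 5)*(z - 2)*(z + 3)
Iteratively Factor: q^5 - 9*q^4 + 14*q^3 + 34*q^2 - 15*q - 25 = (q - 5)*(q^4 - 4*q^3 - 6*q^2 + 4*q + 5) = (q - 5)*(q + 1)*(q^3 - 5*q^2 - q + 5) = (q - 5)^2*(q + 1)*(q^2 - 1) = (q - 5)^2*(q - 1)*(q + 1)*(q + 1)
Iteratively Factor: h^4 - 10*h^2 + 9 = (h + 1)*(h^3 - h^2 - 9*h + 9) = (h - 3)*(h + 1)*(h^2 + 2*h - 3) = (h - 3)*(h + 1)*(h + 3)*(h - 1)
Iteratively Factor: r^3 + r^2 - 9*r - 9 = (r + 1)*(r^2 - 9) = (r + 1)*(r + 3)*(r - 3)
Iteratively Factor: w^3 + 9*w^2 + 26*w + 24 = (w + 2)*(w^2 + 7*w + 12) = (w + 2)*(w + 3)*(w + 4)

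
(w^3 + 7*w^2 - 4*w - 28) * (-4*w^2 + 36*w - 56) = -4*w^5 + 8*w^4 + 212*w^3 - 424*w^2 - 784*w + 1568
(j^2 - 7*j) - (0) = j^2 - 7*j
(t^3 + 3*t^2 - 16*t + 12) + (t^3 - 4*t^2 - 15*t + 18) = 2*t^3 - t^2 - 31*t + 30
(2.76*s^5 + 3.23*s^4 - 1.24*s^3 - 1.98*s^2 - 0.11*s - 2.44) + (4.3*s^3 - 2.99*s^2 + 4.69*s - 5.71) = 2.76*s^5 + 3.23*s^4 + 3.06*s^3 - 4.97*s^2 + 4.58*s - 8.15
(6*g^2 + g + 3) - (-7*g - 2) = 6*g^2 + 8*g + 5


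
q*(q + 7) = q^2 + 7*q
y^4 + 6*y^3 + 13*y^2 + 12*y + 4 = (y + 1)^2*(y + 2)^2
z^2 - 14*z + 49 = (z - 7)^2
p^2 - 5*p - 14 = (p - 7)*(p + 2)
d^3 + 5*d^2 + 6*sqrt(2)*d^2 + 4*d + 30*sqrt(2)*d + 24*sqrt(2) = (d + 1)*(d + 4)*(d + 6*sqrt(2))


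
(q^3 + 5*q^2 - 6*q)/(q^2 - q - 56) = q*(-q^2 - 5*q + 6)/(-q^2 + q + 56)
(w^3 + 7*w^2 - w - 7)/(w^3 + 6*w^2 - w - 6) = (w + 7)/(w + 6)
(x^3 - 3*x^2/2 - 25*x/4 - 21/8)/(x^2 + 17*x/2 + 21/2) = (x^2 - 3*x - 7/4)/(x + 7)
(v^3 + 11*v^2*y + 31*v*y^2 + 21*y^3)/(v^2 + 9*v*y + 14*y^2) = (v^2 + 4*v*y + 3*y^2)/(v + 2*y)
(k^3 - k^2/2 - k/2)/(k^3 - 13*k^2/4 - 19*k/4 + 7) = 2*k*(2*k + 1)/(4*k^2 - 9*k - 28)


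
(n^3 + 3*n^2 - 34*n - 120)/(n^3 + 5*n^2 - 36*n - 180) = (n + 4)/(n + 6)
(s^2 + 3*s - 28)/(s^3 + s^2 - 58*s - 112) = (s - 4)/(s^2 - 6*s - 16)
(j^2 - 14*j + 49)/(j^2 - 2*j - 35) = (j - 7)/(j + 5)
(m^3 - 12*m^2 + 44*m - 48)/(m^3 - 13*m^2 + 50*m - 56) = (m - 6)/(m - 7)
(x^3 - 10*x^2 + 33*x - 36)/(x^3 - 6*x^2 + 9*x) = (x - 4)/x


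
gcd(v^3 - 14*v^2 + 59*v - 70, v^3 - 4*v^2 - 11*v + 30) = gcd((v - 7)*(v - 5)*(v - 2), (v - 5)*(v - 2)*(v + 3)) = v^2 - 7*v + 10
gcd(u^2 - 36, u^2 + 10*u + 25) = 1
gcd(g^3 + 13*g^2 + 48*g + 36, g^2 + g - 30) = g + 6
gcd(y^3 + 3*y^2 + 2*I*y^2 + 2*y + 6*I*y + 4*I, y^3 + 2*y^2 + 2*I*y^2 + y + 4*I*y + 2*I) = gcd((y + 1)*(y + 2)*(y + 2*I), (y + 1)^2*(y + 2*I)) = y^2 + y*(1 + 2*I) + 2*I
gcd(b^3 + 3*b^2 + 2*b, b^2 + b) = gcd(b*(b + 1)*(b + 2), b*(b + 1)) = b^2 + b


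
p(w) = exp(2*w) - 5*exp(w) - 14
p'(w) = 2*exp(2*w) - 5*exp(w)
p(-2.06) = -14.62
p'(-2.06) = -0.60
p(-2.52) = -14.40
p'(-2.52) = -0.39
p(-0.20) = -17.42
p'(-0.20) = -2.75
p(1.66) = -12.64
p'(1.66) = 29.02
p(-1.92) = -14.71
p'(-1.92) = -0.69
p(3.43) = 784.98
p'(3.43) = 1752.35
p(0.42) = -19.29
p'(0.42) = -2.98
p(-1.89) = -14.73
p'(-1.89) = -0.71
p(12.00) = 26488308341.89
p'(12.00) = 52977430485.73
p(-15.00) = -14.00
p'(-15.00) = 0.00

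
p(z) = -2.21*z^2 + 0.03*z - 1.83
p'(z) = 0.03 - 4.42*z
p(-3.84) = -34.53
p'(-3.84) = 17.00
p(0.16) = -1.88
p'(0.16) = -0.68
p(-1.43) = -6.39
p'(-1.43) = 6.35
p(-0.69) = -2.90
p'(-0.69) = 3.08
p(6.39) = -91.88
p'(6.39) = -28.21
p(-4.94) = -55.91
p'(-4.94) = 21.86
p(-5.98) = -81.04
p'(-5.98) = 26.46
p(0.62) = -2.66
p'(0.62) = -2.71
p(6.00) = -81.21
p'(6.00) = -26.49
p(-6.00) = -81.57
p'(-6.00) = 26.55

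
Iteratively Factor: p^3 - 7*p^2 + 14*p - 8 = (p - 4)*(p^2 - 3*p + 2) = (p - 4)*(p - 1)*(p - 2)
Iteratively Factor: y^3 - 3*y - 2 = (y + 1)*(y^2 - y - 2) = (y - 2)*(y + 1)*(y + 1)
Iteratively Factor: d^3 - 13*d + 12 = (d - 3)*(d^2 + 3*d - 4) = (d - 3)*(d + 4)*(d - 1)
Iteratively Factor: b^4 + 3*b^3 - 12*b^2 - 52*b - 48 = (b + 2)*(b^3 + b^2 - 14*b - 24) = (b - 4)*(b + 2)*(b^2 + 5*b + 6) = (b - 4)*(b + 2)^2*(b + 3)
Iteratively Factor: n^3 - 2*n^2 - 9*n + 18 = (n + 3)*(n^2 - 5*n + 6) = (n - 3)*(n + 3)*(n - 2)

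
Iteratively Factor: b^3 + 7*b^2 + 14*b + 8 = (b + 1)*(b^2 + 6*b + 8) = (b + 1)*(b + 4)*(b + 2)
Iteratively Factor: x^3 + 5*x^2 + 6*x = (x)*(x^2 + 5*x + 6) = x*(x + 3)*(x + 2)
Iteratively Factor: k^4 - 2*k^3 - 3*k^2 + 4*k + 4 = (k + 1)*(k^3 - 3*k^2 + 4) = (k + 1)^2*(k^2 - 4*k + 4) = (k - 2)*(k + 1)^2*(k - 2)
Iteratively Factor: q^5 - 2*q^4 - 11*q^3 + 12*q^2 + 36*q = (q + 2)*(q^4 - 4*q^3 - 3*q^2 + 18*q) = (q - 3)*(q + 2)*(q^3 - q^2 - 6*q) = (q - 3)*(q + 2)^2*(q^2 - 3*q) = (q - 3)^2*(q + 2)^2*(q)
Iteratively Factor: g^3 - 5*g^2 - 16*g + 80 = (g + 4)*(g^2 - 9*g + 20) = (g - 5)*(g + 4)*(g - 4)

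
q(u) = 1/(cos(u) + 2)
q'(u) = sin(u)/(cos(u) + 2)^2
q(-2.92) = 0.98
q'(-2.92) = -0.21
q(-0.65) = 0.36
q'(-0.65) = -0.08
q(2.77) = 0.94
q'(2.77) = 0.32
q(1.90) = 0.60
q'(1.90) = 0.34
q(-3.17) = 1.00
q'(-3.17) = 0.03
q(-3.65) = 0.89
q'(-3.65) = 0.38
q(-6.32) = 0.33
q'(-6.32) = -0.00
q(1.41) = 0.46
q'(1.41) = 0.21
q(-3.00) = 0.99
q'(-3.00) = -0.14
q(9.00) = 0.92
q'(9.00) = 0.35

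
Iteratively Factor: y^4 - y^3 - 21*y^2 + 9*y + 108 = (y + 3)*(y^3 - 4*y^2 - 9*y + 36) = (y - 3)*(y + 3)*(y^2 - y - 12) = (y - 3)*(y + 3)^2*(y - 4)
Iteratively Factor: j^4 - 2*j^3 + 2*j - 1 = (j + 1)*(j^3 - 3*j^2 + 3*j - 1) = (j - 1)*(j + 1)*(j^2 - 2*j + 1) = (j - 1)^2*(j + 1)*(j - 1)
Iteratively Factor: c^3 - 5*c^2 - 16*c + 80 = (c - 4)*(c^2 - c - 20) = (c - 4)*(c + 4)*(c - 5)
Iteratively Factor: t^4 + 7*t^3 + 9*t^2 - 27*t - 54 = (t + 3)*(t^3 + 4*t^2 - 3*t - 18) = (t - 2)*(t + 3)*(t^2 + 6*t + 9) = (t - 2)*(t + 3)^2*(t + 3)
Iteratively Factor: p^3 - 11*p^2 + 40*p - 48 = (p - 3)*(p^2 - 8*p + 16) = (p - 4)*(p - 3)*(p - 4)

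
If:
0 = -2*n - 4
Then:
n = -2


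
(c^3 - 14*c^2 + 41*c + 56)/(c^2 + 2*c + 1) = (c^2 - 15*c + 56)/(c + 1)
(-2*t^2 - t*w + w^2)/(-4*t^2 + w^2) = (t + w)/(2*t + w)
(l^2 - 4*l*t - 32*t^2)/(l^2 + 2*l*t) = (l^2 - 4*l*t - 32*t^2)/(l*(l + 2*t))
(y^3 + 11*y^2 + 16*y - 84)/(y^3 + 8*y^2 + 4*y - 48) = (y + 7)/(y + 4)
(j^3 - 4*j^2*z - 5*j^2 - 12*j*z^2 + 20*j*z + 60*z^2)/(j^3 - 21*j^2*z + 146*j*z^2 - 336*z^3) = (j^2 + 2*j*z - 5*j - 10*z)/(j^2 - 15*j*z + 56*z^2)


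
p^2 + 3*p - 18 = (p - 3)*(p + 6)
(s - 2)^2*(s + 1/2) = s^3 - 7*s^2/2 + 2*s + 2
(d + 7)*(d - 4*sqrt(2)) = d^2 - 4*sqrt(2)*d + 7*d - 28*sqrt(2)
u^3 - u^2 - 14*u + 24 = (u - 3)*(u - 2)*(u + 4)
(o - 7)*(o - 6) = o^2 - 13*o + 42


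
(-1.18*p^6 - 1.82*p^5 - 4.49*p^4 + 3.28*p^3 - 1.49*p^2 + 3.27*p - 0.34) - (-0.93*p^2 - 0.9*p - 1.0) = -1.18*p^6 - 1.82*p^5 - 4.49*p^4 + 3.28*p^3 - 0.56*p^2 + 4.17*p + 0.66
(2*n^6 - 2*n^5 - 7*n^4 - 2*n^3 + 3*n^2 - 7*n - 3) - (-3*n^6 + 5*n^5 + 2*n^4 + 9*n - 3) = 5*n^6 - 7*n^5 - 9*n^4 - 2*n^3 + 3*n^2 - 16*n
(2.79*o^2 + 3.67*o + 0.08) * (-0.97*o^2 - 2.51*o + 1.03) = -2.7063*o^4 - 10.5628*o^3 - 6.4156*o^2 + 3.5793*o + 0.0824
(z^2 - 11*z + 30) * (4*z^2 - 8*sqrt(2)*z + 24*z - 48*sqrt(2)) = 4*z^4 - 20*z^3 - 8*sqrt(2)*z^3 - 144*z^2 + 40*sqrt(2)*z^2 + 288*sqrt(2)*z + 720*z - 1440*sqrt(2)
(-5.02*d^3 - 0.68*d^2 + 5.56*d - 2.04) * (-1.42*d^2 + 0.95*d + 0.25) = 7.1284*d^5 - 3.8034*d^4 - 9.7962*d^3 + 8.0088*d^2 - 0.548*d - 0.51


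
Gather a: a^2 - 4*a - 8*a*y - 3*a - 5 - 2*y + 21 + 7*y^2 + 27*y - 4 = a^2 + a*(-8*y - 7) + 7*y^2 + 25*y + 12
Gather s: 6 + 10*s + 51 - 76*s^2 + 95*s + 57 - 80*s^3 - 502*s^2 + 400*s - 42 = -80*s^3 - 578*s^2 + 505*s + 72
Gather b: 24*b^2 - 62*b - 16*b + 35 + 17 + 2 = 24*b^2 - 78*b + 54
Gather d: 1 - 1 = 0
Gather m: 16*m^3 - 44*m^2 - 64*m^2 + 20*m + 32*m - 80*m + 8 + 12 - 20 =16*m^3 - 108*m^2 - 28*m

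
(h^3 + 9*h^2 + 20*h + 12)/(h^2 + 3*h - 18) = (h^2 + 3*h + 2)/(h - 3)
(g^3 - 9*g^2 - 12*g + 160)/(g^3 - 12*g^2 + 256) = (g - 5)/(g - 8)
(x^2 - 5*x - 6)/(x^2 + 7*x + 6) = (x - 6)/(x + 6)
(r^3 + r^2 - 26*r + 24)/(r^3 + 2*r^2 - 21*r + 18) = (r - 4)/(r - 3)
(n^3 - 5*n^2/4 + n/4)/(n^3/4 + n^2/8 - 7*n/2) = 2*(4*n^2 - 5*n + 1)/(2*n^2 + n - 28)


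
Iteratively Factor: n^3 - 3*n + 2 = (n - 1)*(n^2 + n - 2) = (n - 1)*(n + 2)*(n - 1)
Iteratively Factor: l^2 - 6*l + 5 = (l - 5)*(l - 1)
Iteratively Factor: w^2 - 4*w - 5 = (w + 1)*(w - 5)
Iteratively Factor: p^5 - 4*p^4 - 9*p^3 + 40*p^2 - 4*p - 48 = (p + 3)*(p^4 - 7*p^3 + 12*p^2 + 4*p - 16) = (p - 2)*(p + 3)*(p^3 - 5*p^2 + 2*p + 8) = (p - 2)*(p + 1)*(p + 3)*(p^2 - 6*p + 8) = (p - 4)*(p - 2)*(p + 1)*(p + 3)*(p - 2)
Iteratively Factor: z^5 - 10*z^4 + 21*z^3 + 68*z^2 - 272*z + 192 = (z - 4)*(z^4 - 6*z^3 - 3*z^2 + 56*z - 48) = (z - 4)^2*(z^3 - 2*z^2 - 11*z + 12) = (z - 4)^2*(z - 1)*(z^2 - z - 12) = (z - 4)^2*(z - 1)*(z + 3)*(z - 4)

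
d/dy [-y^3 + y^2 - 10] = y*(2 - 3*y)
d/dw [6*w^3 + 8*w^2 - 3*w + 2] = 18*w^2 + 16*w - 3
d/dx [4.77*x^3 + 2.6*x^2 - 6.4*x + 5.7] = 14.31*x^2 + 5.2*x - 6.4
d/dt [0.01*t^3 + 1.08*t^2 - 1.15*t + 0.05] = 0.03*t^2 + 2.16*t - 1.15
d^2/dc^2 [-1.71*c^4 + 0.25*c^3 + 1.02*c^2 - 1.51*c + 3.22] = -20.52*c^2 + 1.5*c + 2.04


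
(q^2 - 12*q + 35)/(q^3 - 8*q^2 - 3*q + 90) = (q - 7)/(q^2 - 3*q - 18)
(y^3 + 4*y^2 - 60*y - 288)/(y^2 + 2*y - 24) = (y^2 - 2*y - 48)/(y - 4)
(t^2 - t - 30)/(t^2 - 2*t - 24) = (t + 5)/(t + 4)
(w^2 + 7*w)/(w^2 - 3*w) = (w + 7)/(w - 3)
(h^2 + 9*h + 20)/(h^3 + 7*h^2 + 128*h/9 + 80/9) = 9*(h + 5)/(9*h^2 + 27*h + 20)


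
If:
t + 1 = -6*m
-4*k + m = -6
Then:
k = 35/24 - t/24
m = -t/6 - 1/6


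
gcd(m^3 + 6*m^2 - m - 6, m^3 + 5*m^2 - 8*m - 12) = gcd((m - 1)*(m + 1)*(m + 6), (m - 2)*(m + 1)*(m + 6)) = m^2 + 7*m + 6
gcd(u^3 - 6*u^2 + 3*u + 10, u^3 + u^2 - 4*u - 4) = u^2 - u - 2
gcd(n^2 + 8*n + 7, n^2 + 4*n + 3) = n + 1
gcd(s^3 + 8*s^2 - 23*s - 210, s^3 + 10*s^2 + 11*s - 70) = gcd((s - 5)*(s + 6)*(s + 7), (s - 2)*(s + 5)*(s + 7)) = s + 7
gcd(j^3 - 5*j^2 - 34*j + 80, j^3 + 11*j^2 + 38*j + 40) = j + 5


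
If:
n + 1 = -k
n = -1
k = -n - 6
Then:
No Solution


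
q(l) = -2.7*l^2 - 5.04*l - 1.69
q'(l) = -5.4*l - 5.04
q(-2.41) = -5.23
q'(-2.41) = 7.97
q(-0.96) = 0.66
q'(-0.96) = 0.14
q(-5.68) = -60.17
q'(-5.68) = 25.63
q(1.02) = -9.64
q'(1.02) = -10.55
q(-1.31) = 0.28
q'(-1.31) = 2.03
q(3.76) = -58.81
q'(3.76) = -25.34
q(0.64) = -6.02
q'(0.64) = -8.50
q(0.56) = -5.36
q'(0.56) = -8.06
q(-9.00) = -175.03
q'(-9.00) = 43.56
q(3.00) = -41.11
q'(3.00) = -21.24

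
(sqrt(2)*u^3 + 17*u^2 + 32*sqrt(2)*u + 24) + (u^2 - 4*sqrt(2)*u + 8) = sqrt(2)*u^3 + 18*u^2 + 28*sqrt(2)*u + 32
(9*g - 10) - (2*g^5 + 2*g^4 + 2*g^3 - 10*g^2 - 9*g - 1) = -2*g^5 - 2*g^4 - 2*g^3 + 10*g^2 + 18*g - 9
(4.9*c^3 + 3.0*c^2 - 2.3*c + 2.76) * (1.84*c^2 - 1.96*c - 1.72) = 9.016*c^5 - 4.084*c^4 - 18.54*c^3 + 4.4264*c^2 - 1.4536*c - 4.7472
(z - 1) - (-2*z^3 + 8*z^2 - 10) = 2*z^3 - 8*z^2 + z + 9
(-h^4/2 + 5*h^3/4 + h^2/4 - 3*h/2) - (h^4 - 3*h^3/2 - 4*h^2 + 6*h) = -3*h^4/2 + 11*h^3/4 + 17*h^2/4 - 15*h/2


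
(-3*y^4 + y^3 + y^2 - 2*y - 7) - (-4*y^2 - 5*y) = -3*y^4 + y^3 + 5*y^2 + 3*y - 7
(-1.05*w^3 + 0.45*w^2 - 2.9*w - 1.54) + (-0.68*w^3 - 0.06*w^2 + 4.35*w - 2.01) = -1.73*w^3 + 0.39*w^2 + 1.45*w - 3.55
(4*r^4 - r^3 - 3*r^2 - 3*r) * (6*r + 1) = 24*r^5 - 2*r^4 - 19*r^3 - 21*r^2 - 3*r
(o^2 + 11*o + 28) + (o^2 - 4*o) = 2*o^2 + 7*o + 28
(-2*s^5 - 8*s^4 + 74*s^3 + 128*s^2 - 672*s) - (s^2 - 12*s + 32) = -2*s^5 - 8*s^4 + 74*s^3 + 127*s^2 - 660*s - 32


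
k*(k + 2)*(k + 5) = k^3 + 7*k^2 + 10*k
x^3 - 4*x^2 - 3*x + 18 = (x - 3)^2*(x + 2)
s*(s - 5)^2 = s^3 - 10*s^2 + 25*s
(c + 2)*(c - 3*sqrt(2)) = c^2 - 3*sqrt(2)*c + 2*c - 6*sqrt(2)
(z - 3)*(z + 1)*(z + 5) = z^3 + 3*z^2 - 13*z - 15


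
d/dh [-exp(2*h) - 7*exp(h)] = (-2*exp(h) - 7)*exp(h)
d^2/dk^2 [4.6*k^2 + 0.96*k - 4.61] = 9.20000000000000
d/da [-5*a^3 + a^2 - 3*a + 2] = -15*a^2 + 2*a - 3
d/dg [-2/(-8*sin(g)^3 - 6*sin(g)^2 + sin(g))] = 2*(-24*cos(g) - 12/tan(g) + cos(g)/sin(g)^2)/(8*sin(g)^2 + 6*sin(g) - 1)^2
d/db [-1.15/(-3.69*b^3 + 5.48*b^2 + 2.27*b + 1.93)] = (-12.7305*b^2 + 12.604*b + 2.6105)/(-3.69*b^3 + 5.48*b^2 + 2.27*b + 1.93)^2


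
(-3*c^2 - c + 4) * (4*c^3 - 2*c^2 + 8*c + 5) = -12*c^5 + 2*c^4 - 6*c^3 - 31*c^2 + 27*c + 20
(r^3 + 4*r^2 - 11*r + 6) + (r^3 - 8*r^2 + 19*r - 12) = 2*r^3 - 4*r^2 + 8*r - 6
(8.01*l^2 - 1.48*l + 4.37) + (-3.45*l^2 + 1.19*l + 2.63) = 4.56*l^2 - 0.29*l + 7.0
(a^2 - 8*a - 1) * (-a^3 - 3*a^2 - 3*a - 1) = -a^5 + 5*a^4 + 22*a^3 + 26*a^2 + 11*a + 1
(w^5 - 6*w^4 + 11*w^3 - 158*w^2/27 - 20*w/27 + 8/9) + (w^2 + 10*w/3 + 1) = w^5 - 6*w^4 + 11*w^3 - 131*w^2/27 + 70*w/27 + 17/9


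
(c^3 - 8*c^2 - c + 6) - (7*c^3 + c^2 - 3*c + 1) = -6*c^3 - 9*c^2 + 2*c + 5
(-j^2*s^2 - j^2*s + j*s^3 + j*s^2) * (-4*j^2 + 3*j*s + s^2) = 4*j^4*s^2 + 4*j^4*s - 7*j^3*s^3 - 7*j^3*s^2 + 2*j^2*s^4 + 2*j^2*s^3 + j*s^5 + j*s^4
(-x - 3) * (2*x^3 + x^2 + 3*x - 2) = -2*x^4 - 7*x^3 - 6*x^2 - 7*x + 6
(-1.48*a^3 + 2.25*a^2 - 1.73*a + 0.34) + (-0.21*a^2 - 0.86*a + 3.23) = -1.48*a^3 + 2.04*a^2 - 2.59*a + 3.57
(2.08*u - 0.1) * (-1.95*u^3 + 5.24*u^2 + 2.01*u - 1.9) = -4.056*u^4 + 11.0942*u^3 + 3.6568*u^2 - 4.153*u + 0.19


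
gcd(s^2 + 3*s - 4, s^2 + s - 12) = s + 4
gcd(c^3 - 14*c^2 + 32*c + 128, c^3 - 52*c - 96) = c^2 - 6*c - 16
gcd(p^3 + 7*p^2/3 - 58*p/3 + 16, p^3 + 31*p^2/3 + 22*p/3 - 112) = p^2 + 10*p/3 - 16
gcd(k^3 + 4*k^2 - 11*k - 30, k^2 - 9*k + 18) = k - 3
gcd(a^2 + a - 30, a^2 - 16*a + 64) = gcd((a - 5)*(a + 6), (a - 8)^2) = 1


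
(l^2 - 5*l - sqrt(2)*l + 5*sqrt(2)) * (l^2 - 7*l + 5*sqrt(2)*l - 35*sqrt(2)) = l^4 - 12*l^3 + 4*sqrt(2)*l^3 - 48*sqrt(2)*l^2 + 25*l^2 + 120*l + 140*sqrt(2)*l - 350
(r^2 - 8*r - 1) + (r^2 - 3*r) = 2*r^2 - 11*r - 1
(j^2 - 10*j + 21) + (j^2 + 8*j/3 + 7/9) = 2*j^2 - 22*j/3 + 196/9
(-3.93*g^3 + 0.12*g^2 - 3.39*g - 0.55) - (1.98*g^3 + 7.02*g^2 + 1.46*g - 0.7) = -5.91*g^3 - 6.9*g^2 - 4.85*g + 0.15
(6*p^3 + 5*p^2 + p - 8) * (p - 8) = 6*p^4 - 43*p^3 - 39*p^2 - 16*p + 64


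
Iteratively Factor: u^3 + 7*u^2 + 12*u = (u + 3)*(u^2 + 4*u) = (u + 3)*(u + 4)*(u)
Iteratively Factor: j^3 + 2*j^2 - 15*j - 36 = (j - 4)*(j^2 + 6*j + 9) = (j - 4)*(j + 3)*(j + 3)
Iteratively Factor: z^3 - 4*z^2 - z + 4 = (z + 1)*(z^2 - 5*z + 4) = (z - 1)*(z + 1)*(z - 4)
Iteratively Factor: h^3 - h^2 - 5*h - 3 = (h - 3)*(h^2 + 2*h + 1) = (h - 3)*(h + 1)*(h + 1)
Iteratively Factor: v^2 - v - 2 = (v - 2)*(v + 1)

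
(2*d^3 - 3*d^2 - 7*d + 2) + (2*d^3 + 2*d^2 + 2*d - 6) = 4*d^3 - d^2 - 5*d - 4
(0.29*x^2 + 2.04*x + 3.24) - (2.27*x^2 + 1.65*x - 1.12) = -1.98*x^2 + 0.39*x + 4.36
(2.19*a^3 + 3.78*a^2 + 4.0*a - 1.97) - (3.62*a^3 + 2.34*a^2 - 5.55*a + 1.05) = -1.43*a^3 + 1.44*a^2 + 9.55*a - 3.02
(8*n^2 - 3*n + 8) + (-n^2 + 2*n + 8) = 7*n^2 - n + 16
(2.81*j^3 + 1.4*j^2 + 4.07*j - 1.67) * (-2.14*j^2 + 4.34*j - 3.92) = -6.0134*j^5 + 9.1994*j^4 - 13.649*j^3 + 15.7496*j^2 - 23.2022*j + 6.5464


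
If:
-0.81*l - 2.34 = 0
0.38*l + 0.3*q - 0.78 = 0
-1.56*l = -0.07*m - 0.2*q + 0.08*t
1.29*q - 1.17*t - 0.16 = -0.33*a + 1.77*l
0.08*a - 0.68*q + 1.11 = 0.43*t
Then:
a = -192.20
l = -2.89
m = -131.49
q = 6.26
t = -43.07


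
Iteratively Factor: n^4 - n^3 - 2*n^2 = (n + 1)*(n^3 - 2*n^2) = n*(n + 1)*(n^2 - 2*n) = n*(n - 2)*(n + 1)*(n)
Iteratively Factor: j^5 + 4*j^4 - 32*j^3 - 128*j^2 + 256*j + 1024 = (j + 4)*(j^4 - 32*j^2 + 256) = (j + 4)^2*(j^3 - 4*j^2 - 16*j + 64) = (j - 4)*(j + 4)^2*(j^2 - 16) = (j - 4)*(j + 4)^3*(j - 4)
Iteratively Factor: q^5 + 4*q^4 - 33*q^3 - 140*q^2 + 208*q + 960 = (q - 3)*(q^4 + 7*q^3 - 12*q^2 - 176*q - 320) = (q - 3)*(q + 4)*(q^3 + 3*q^2 - 24*q - 80) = (q - 3)*(q + 4)^2*(q^2 - q - 20) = (q - 3)*(q + 4)^3*(q - 5)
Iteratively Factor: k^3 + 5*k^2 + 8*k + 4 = (k + 1)*(k^2 + 4*k + 4) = (k + 1)*(k + 2)*(k + 2)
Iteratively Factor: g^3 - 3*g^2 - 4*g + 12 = (g + 2)*(g^2 - 5*g + 6) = (g - 3)*(g + 2)*(g - 2)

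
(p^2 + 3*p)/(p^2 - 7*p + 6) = p*(p + 3)/(p^2 - 7*p + 6)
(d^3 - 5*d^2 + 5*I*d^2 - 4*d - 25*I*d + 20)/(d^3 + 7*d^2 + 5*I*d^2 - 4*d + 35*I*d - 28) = (d - 5)/(d + 7)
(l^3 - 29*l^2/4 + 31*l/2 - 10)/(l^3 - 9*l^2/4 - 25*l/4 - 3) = (4*l^2 - 13*l + 10)/(4*l^2 + 7*l + 3)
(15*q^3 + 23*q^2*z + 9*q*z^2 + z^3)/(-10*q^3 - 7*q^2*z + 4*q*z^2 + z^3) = (3*q + z)/(-2*q + z)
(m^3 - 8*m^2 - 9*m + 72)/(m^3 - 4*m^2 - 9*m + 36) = (m - 8)/(m - 4)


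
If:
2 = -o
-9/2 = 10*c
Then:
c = -9/20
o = -2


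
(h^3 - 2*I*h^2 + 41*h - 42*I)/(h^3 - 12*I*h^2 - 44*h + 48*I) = (h^3 - 2*I*h^2 + 41*h - 42*I)/(h^3 - 12*I*h^2 - 44*h + 48*I)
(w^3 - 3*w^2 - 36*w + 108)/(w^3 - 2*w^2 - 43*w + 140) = (w^3 - 3*w^2 - 36*w + 108)/(w^3 - 2*w^2 - 43*w + 140)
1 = 1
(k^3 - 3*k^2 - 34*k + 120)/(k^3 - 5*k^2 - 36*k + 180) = (k - 4)/(k - 6)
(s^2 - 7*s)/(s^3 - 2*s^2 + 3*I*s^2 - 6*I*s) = (s - 7)/(s^2 + s*(-2 + 3*I) - 6*I)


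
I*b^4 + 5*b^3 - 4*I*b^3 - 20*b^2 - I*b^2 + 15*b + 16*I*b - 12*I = (b - 3)*(b - 4*I)*(b - I)*(I*b - I)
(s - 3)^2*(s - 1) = s^3 - 7*s^2 + 15*s - 9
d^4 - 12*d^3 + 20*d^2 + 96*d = d*(d - 8)*(d - 6)*(d + 2)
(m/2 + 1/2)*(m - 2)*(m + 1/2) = m^3/2 - m^2/4 - 5*m/4 - 1/2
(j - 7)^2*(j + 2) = j^3 - 12*j^2 + 21*j + 98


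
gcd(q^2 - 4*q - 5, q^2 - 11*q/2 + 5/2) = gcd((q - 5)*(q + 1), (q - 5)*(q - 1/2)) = q - 5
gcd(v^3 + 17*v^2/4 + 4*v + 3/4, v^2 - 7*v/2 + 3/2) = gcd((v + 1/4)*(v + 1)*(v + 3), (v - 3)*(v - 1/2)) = 1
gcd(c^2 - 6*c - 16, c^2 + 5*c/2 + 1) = c + 2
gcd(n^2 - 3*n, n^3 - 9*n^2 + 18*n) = n^2 - 3*n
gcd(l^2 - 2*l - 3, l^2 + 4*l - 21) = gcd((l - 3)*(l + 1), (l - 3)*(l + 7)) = l - 3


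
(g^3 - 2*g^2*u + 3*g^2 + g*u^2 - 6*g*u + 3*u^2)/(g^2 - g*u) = g - u + 3 - 3*u/g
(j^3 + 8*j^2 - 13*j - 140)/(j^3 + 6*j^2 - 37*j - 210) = (j - 4)/(j - 6)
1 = 1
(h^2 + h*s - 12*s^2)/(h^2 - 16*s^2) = (-h + 3*s)/(-h + 4*s)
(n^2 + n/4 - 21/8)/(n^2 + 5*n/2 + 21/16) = 2*(2*n - 3)/(4*n + 3)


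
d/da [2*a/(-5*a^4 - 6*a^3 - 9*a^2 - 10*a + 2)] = 2*(15*a^4 + 12*a^3 + 9*a^2 + 2)/(25*a^8 + 60*a^7 + 126*a^6 + 208*a^5 + 181*a^4 + 156*a^3 + 64*a^2 - 40*a + 4)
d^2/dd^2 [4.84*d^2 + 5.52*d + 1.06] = 9.68000000000000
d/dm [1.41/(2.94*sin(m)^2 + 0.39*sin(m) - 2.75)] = -(8.2908*sin(m) + 0.5499)*cos(m)/(2.94*sin(m)^2 + 0.39*sin(m) - 2.75)^2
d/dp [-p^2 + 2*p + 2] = 2 - 2*p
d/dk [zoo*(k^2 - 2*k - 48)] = zoo*(k - 1)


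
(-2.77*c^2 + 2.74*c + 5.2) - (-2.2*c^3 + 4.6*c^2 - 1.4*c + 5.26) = 2.2*c^3 - 7.37*c^2 + 4.14*c - 0.0599999999999996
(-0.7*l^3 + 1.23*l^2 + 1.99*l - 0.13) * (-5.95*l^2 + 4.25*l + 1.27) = 4.165*l^5 - 10.2935*l^4 - 7.502*l^3 + 10.7931*l^2 + 1.9748*l - 0.1651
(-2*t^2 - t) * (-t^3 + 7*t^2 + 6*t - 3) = 2*t^5 - 13*t^4 - 19*t^3 + 3*t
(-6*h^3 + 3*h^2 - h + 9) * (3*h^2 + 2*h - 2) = -18*h^5 - 3*h^4 + 15*h^3 + 19*h^2 + 20*h - 18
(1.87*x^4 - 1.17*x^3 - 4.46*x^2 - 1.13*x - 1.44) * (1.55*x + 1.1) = 2.8985*x^5 + 0.2435*x^4 - 8.2*x^3 - 6.6575*x^2 - 3.475*x - 1.584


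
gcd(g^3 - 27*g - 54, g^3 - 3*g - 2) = 1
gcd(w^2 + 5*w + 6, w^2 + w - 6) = w + 3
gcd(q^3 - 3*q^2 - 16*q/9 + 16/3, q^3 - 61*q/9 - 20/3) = q^2 - 5*q/3 - 4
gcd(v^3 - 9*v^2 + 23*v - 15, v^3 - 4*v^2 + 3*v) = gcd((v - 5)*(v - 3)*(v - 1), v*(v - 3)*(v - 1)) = v^2 - 4*v + 3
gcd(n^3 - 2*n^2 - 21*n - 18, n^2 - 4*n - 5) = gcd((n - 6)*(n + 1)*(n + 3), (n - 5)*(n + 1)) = n + 1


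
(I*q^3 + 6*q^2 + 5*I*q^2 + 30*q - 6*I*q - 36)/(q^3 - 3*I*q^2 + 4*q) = (I*q^3 + q^2*(6 + 5*I) + 6*q*(5 - I) - 36)/(q*(q^2 - 3*I*q + 4))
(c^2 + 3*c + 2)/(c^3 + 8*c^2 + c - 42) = (c^2 + 3*c + 2)/(c^3 + 8*c^2 + c - 42)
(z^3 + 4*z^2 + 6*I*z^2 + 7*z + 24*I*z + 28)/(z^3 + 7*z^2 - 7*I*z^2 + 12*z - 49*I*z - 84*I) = (z^2 + 6*I*z + 7)/(z^2 + z*(3 - 7*I) - 21*I)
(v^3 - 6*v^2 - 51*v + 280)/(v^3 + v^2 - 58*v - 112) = (v - 5)/(v + 2)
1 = 1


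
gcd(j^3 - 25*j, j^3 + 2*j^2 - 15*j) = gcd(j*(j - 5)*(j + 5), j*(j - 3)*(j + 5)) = j^2 + 5*j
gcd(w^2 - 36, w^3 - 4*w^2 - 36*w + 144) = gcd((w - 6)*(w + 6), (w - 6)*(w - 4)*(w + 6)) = w^2 - 36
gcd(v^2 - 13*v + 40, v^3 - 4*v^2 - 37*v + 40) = v - 8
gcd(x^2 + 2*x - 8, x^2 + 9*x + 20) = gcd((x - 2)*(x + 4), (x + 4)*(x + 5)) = x + 4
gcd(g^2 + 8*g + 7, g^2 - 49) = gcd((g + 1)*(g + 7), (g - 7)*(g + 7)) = g + 7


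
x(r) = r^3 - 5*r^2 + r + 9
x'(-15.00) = 826.00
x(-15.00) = -4506.00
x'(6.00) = 49.00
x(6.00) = 51.00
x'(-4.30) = 99.47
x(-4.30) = -167.26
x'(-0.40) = 5.48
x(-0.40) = 7.74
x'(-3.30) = 66.67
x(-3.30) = -84.69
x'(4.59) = 18.30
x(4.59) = 4.95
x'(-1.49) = 22.56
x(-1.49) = -6.90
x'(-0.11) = 2.14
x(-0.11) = 8.83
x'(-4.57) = 109.35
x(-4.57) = -195.44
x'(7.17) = 83.53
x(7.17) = 127.73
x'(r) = 3*r^2 - 10*r + 1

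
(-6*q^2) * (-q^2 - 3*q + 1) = 6*q^4 + 18*q^3 - 6*q^2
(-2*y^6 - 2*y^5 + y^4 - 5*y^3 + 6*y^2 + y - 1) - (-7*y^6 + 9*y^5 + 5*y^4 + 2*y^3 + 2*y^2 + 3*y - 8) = 5*y^6 - 11*y^5 - 4*y^4 - 7*y^3 + 4*y^2 - 2*y + 7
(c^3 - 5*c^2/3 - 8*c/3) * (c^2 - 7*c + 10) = c^5 - 26*c^4/3 + 19*c^3 + 2*c^2 - 80*c/3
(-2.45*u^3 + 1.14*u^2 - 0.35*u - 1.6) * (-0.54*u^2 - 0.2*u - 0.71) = 1.323*u^5 - 0.1256*u^4 + 1.7005*u^3 + 0.1246*u^2 + 0.5685*u + 1.136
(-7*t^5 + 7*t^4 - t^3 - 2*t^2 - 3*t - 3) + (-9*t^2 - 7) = -7*t^5 + 7*t^4 - t^3 - 11*t^2 - 3*t - 10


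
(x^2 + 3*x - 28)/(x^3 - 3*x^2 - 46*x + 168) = 1/(x - 6)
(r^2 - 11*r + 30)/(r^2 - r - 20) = (r - 6)/(r + 4)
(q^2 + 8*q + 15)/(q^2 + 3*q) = (q + 5)/q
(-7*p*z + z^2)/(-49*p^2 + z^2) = z/(7*p + z)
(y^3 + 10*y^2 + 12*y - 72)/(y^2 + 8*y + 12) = (y^2 + 4*y - 12)/(y + 2)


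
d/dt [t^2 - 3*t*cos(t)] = 3*t*sin(t) + 2*t - 3*cos(t)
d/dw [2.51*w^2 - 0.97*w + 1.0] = 5.02*w - 0.97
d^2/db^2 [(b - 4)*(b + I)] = 2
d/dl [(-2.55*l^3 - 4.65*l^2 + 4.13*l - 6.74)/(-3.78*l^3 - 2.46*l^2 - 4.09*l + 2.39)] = (-11.304*l^4 + 52.0818*l^3 - 65.5368*l^2 - 55.3878*l - 17.6959)/(14.2884*l^6 + 18.5976*l^5 + 36.972*l^4 + 2.0544*l^3 + 4.9693*l^2 - 19.5502*l + 5.7121)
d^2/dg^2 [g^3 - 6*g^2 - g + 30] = 6*g - 12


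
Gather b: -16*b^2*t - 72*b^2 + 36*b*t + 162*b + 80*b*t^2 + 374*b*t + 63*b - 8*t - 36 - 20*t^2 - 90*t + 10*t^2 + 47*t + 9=b^2*(-16*t - 72) + b*(80*t^2 + 410*t + 225) - 10*t^2 - 51*t - 27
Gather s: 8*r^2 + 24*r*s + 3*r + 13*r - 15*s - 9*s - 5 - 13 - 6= 8*r^2 + 16*r + s*(24*r - 24) - 24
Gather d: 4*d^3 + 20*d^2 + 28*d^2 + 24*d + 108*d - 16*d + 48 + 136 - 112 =4*d^3 + 48*d^2 + 116*d + 72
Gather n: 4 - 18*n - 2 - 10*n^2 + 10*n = -10*n^2 - 8*n + 2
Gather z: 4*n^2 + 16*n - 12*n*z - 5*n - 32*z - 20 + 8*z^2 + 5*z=4*n^2 + 11*n + 8*z^2 + z*(-12*n - 27) - 20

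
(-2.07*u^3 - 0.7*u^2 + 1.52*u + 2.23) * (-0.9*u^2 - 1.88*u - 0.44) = 1.863*u^5 + 4.5216*u^4 + 0.8588*u^3 - 4.5566*u^2 - 4.8612*u - 0.9812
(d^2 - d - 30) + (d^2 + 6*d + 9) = 2*d^2 + 5*d - 21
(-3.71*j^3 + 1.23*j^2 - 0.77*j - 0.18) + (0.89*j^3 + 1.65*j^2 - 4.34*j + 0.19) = -2.82*j^3 + 2.88*j^2 - 5.11*j + 0.01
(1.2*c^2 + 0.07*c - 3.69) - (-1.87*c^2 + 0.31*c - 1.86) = 3.07*c^2 - 0.24*c - 1.83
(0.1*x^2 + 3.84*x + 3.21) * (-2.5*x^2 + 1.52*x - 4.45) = -0.25*x^4 - 9.448*x^3 - 2.6332*x^2 - 12.2088*x - 14.2845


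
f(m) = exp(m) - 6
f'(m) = exp(m)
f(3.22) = 19.03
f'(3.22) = 25.03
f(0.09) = -4.91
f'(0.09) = 1.09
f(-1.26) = -5.72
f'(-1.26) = 0.28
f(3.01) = 14.29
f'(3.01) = 20.29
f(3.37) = 23.08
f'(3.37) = 29.08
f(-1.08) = -5.66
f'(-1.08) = 0.34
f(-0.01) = -5.01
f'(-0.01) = 0.99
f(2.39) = 4.91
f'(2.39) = 10.91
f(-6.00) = -6.00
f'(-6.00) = 0.00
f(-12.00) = -6.00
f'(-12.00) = 0.00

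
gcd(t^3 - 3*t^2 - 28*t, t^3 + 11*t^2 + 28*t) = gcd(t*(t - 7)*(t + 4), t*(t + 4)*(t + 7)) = t^2 + 4*t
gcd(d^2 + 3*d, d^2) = d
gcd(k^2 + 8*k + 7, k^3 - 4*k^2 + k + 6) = k + 1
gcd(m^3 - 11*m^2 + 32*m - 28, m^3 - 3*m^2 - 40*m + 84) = m^2 - 9*m + 14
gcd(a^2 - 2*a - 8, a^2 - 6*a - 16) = a + 2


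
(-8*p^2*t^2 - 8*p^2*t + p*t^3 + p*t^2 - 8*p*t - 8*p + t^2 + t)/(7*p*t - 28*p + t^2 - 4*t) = (-8*p^2*t^2 - 8*p^2*t + p*t^3 + p*t^2 - 8*p*t - 8*p + t^2 + t)/(7*p*t - 28*p + t^2 - 4*t)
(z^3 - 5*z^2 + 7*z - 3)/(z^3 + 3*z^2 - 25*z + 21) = (z - 1)/(z + 7)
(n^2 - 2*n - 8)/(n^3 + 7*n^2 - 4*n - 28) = (n - 4)/(n^2 + 5*n - 14)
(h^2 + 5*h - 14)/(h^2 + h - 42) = (h - 2)/(h - 6)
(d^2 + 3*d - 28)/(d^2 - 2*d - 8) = (d + 7)/(d + 2)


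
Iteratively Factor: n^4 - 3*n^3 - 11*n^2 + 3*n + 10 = (n - 5)*(n^3 + 2*n^2 - n - 2) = (n - 5)*(n + 2)*(n^2 - 1) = (n - 5)*(n - 1)*(n + 2)*(n + 1)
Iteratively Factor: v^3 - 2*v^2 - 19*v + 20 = (v - 1)*(v^2 - v - 20) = (v - 1)*(v + 4)*(v - 5)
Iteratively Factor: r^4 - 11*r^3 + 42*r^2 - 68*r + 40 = (r - 2)*(r^3 - 9*r^2 + 24*r - 20) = (r - 5)*(r - 2)*(r^2 - 4*r + 4) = (r - 5)*(r - 2)^2*(r - 2)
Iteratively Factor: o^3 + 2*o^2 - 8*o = (o - 2)*(o^2 + 4*o) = (o - 2)*(o + 4)*(o)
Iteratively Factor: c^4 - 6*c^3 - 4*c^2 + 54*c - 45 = (c + 3)*(c^3 - 9*c^2 + 23*c - 15) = (c - 3)*(c + 3)*(c^2 - 6*c + 5) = (c - 3)*(c - 1)*(c + 3)*(c - 5)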